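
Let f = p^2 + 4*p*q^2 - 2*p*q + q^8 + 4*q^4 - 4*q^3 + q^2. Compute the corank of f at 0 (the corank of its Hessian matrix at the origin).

Hessian at 0 has rank 1.

1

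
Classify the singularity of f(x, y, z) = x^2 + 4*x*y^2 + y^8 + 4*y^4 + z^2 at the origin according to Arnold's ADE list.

The Hessian of f at 0 has rank 2. Corank 1: A-series; mu = 7 gives A_7.

A_7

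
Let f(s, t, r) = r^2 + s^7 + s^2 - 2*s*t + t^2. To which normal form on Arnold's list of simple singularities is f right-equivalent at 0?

The Hessian of f at 0 has rank 2. Corank 1: A-series; mu = 6 gives A_6.

A_{6}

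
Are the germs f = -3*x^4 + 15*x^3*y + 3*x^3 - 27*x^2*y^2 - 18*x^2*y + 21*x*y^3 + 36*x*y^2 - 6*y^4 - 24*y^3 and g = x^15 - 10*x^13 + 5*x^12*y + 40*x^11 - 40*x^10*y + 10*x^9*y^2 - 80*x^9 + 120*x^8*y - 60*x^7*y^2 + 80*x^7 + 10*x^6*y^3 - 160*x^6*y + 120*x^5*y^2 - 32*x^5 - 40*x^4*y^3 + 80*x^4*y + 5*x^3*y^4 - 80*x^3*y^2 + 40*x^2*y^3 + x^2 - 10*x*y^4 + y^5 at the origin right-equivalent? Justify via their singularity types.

The Hessian of f at 0 is [[0, 0], [0, 0]] with rank 0, so corank 2. A Groebner basis of the Jacobian ideal J(f) in C{x,y} is {3*x^2 - 12*x*y + y^4 - y^3 + 12*y^2, x^3 - 18*x^2 + 72*x*y - 2*y^3 - 72*y^2, x^2*y - 7*x^2 + 28*x*y - 5*y^3/3 - 28*y^2, -2*x^2 + x*y^2 + 8*x*y - 4*y^3/3 - 8*y^2}; counting standard monomials gives mu = 7. Corank 2; j^3 = 3*(x - 2*y)^3 is a perfect cube, so E-series; the 4-jet and mu = 7 give E_7. The Hessian of g at 0 is [[2, 0], [0, 0]] with rank 1, so corank 1. A Groebner basis of the Jacobian ideal J(g) in C{x,y} is {y^4, x}; counting standard monomials gives mu = 4. Corank 1: A-series; mu = 4 gives A_4. f is E_7 but g is A_4, hence not right-equivalent.

No.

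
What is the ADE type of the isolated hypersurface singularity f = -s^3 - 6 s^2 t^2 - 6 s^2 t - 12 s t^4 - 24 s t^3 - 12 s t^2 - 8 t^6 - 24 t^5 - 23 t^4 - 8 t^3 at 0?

E_6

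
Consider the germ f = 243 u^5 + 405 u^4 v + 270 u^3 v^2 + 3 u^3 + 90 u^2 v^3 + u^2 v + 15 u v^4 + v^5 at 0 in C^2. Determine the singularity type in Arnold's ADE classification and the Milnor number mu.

Type D_6, Milnor number mu = 6.

The Hessian of f at 0 is [[0, 0], [0, 0]] with rank 0, so corank 2. A Groebner basis of the Jacobian ideal J(f) in C{u,v} is {-u*v/15 + v^4, u*v^2, u^2 + u*v/3}; counting standard monomials gives mu = 6. Corank 2; j^3 = u^2*(3*u + v) has shape L^2 M (L != M), so D-series; mu = 6 gives D_6.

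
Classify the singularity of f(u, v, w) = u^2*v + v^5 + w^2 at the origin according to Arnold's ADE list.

D_{6}

The Hessian of f at 0 has rank 1. Corank 2; j^3 = u^2*v has shape L^2 M (L != M), so D-series; mu = 6 gives D_6.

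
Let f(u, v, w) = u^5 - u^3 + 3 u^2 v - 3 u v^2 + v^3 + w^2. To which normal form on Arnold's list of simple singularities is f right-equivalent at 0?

The Hessian of f at 0 has rank 1. Corank 2; j^3 = -(u - v)^3 is a perfect cube, so E-series; the 5-jet and mu = 8 give E_8.

E_{8}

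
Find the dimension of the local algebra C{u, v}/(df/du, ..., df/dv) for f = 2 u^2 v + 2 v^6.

7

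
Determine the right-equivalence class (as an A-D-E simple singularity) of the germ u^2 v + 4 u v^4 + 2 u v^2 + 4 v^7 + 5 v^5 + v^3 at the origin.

D_{6}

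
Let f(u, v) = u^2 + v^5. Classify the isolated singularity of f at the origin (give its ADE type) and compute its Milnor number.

The Hessian of f at 0 has rank 1. Corank 1: A-series; mu = 4 gives A_4.

Type A4, Milnor number mu = 4.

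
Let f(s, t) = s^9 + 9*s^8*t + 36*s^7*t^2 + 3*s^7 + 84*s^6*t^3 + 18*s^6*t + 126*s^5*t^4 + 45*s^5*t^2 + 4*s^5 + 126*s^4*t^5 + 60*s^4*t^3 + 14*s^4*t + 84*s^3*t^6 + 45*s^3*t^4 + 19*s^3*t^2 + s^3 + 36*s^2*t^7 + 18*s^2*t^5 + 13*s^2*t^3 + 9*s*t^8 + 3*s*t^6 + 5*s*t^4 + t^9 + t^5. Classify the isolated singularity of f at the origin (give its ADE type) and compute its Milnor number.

Type E_{8}, Milnor number mu = 8.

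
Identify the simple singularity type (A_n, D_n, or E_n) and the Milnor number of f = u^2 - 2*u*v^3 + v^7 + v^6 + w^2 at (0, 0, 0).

The Hessian of f at 0 is [[2, 0, 0], [0, 0, 0], [0, 0, 2]] with rank 2, so corank 1. A Groebner basis of the Jacobian ideal J(f) in C{u,v,w} is {-u + v^3, u^2, w}; counting standard monomials gives mu = 6. Corank 1: A-series; mu = 6 gives A_6.

Type A6, Milnor number mu = 6.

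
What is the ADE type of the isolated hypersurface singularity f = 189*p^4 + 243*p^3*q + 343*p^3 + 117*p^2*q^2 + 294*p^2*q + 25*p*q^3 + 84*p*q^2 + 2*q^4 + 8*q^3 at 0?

E7

The Hessian of f at 0 has rank 0. Corank 2; j^3 = (7*p + 2*q)^3 is a perfect cube, so E-series; the 4-jet and mu = 7 give E_7.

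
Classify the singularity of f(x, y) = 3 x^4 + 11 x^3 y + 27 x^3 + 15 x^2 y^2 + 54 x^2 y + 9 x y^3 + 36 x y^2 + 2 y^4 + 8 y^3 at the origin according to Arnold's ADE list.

The Hessian of f at 0 has rank 0. Corank 2; j^3 = (3*x + 2*y)^3 is a perfect cube, so E-series; the 4-jet and mu = 7 give E_7.

E_{7}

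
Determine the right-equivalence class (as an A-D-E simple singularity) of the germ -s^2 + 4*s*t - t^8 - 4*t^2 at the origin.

A_{7}

The Hessian of f at 0 is [[-2, 4], [4, -8]] with rank 1, so corank 1. A Groebner basis of the Jacobian ideal J(f) in C{s,t} is {t^7, s - 2*t}; counting standard monomials gives mu = 7. Corank 1: A-series; mu = 7 gives A_7.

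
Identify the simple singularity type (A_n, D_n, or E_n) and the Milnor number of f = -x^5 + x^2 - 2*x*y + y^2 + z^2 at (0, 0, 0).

Type A_{4}, Milnor number mu = 4.

The Hessian of f at 0 has rank 2. Corank 1: A-series; mu = 4 gives A_4.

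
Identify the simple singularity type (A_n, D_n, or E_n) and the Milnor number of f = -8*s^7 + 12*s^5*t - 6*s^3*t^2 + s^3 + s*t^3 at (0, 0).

Type E7, Milnor number mu = 7.

The Hessian of f at 0 has rank 0. Corank 2; j^3 = s^3 is a perfect cube, so E-series; the 4-jet and mu = 7 give E_7.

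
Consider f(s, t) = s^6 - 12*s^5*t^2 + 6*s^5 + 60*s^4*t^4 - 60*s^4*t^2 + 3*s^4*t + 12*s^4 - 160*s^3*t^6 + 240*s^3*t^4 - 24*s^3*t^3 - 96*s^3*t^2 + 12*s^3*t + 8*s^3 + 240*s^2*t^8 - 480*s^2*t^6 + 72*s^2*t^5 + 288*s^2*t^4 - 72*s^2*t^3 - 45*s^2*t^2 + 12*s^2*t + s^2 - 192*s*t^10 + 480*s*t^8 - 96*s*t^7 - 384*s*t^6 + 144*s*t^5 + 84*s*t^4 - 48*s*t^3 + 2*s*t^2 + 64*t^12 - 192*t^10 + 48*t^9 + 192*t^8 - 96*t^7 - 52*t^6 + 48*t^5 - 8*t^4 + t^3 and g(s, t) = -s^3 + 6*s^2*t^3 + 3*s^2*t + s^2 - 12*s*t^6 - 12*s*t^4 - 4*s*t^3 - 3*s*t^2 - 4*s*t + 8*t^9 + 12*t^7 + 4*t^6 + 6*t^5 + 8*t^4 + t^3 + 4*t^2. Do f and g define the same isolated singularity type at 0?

The Hessian of f at 0 has rank 1. Corank 1: A-series; mu = 2 gives A_2. The Hessian of g at 0 has rank 1. Corank 1: A-series; mu = 2 gives A_2. Both have type A_2, hence right-equivalent.

Yes.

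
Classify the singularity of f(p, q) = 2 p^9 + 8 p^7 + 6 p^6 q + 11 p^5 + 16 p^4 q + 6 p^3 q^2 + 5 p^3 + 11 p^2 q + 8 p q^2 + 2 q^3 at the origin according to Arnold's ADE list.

D_{4}

The Hessian of f at 0 is [[0, 0], [0, 0]] with rank 0, so corank 2. A Groebner basis of the Jacobian ideal J(f) in C{p,q} is {q^3, p^2 + 2*q^2, p*q - q^2}; counting standard monomials gives mu = 4. Corank 2; j^3 = (p + q)*(5*p^2 + 6*p*q + 2*q^2) splits into three distinct lines over C (the quadratic factor has nonzero discriminant), so D_4.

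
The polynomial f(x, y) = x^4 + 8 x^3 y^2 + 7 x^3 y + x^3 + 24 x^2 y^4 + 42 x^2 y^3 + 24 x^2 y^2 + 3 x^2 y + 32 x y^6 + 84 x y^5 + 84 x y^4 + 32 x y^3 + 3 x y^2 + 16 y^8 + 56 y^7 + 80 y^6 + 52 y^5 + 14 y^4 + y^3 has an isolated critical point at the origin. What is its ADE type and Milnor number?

The Hessian of f at 0 is [[0, 0], [0, 0]] with rank 0, so corank 2. A Groebner basis of the Jacobian ideal J(f) in C{x,y} is {-x^2 - 2*x*y + y^4 - y^3/3 - y^2, x^3 + 3*x^2 + 6*x*y + 2*y^3 + 3*y^2, x^2*y - 7*x^2/3 - 14*x*y/3 - 16*y^3/9 - 7*y^2/3, 4*x^2/3 + x*y^2 + 8*x*y/3 + 13*y^3/9 + 4*y^2/3}; counting standard monomials gives mu = 7. Corank 2; j^3 = (x + y)^3 is a perfect cube, so E-series; the 4-jet and mu = 7 give E_7.

Type E_{7}, Milnor number mu = 7.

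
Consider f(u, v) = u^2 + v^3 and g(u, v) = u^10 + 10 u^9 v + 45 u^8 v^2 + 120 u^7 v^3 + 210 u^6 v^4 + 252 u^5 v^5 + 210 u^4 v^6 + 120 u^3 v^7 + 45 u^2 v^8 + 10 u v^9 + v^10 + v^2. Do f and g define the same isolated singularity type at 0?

No.

The Hessian of f at 0 is [[2, 0], [0, 0]] with rank 1, so corank 1. A Groebner basis of the Jacobian ideal J(f) in C{u,v} is {v^2, u}; counting standard monomials gives mu = 2. Corank 1: A-series; mu = 2 gives A_2. The Hessian of g at 0 is [[0, 0], [0, 2]] with rank 1, so corank 1. A Groebner basis of the Jacobian ideal J(g) in C{u,v} is {u^9, v}; counting standard monomials gives mu = 9. Corank 1: A-series; mu = 9 gives A_9. f is A_2 but g is A_9, hence not right-equivalent.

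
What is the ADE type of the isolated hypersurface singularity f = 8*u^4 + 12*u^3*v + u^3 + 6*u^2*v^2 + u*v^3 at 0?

The Hessian of f at 0 is [[0, 0], [0, 0]] with rank 0, so corank 2. A Groebner basis of the Jacobian ideal J(f) in C{u,v} is {3*u^2/4 + v^4 + v^3/4, u^3, u^2*v - u^2/4 - v^3/12, u^2 + u*v^2 + v^3/3}; counting standard monomials gives mu = 7. Corank 2; j^3 = u^3 is a perfect cube, so E-series; the 4-jet and mu = 7 give E_7.

E7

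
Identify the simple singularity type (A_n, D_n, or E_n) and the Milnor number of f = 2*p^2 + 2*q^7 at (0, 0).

Type A_6, Milnor number mu = 6.

The Hessian of f at 0 is [[4, 0], [0, 0]] with rank 1, so corank 1. A Groebner basis of the Jacobian ideal J(f) in C{p,q} is {q^6, p}; counting standard monomials gives mu = 6. Corank 1: A-series; mu = 6 gives A_6.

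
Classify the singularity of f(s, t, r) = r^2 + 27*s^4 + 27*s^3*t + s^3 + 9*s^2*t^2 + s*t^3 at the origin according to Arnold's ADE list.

E_7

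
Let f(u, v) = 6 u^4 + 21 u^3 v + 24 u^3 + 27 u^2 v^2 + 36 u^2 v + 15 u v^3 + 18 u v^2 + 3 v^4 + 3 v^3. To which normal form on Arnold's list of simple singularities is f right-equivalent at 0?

The Hessian of f at 0 has rank 0. Corank 2; j^3 = 3*(2*u + v)^3 is a perfect cube, so E-series; the 4-jet and mu = 7 give E_7.

E_{7}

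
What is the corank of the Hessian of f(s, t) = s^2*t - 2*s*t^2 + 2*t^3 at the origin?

Hessian at 0 has rank 0.

2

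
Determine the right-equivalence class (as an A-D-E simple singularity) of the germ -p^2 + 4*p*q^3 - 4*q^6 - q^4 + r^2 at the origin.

A_{3}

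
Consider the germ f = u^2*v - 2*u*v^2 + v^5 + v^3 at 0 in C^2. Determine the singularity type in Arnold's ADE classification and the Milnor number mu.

Type D_{6}, Milnor number mu = 6.

The Hessian of f at 0 has rank 0. Corank 2; j^3 = v*(u - v)^2 has shape L^2 M (L != M), so D-series; mu = 6 gives D_6.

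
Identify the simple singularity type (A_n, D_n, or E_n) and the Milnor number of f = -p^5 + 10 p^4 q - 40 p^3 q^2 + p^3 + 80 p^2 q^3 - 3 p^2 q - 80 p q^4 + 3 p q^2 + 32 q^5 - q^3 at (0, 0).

The Hessian of f at 0 is [[0, 0], [0, 0]] with rank 0, so corank 2. A Groebner basis of the Jacobian ideal J(f) in C{p,q} is {q^5, p*q^3 - 5*q^4/4, p^2 - 2*p*q + q^2}; counting standard monomials gives mu = 8. Corank 2; j^3 = (p - q)^3 is a perfect cube, so E-series; the 5-jet and mu = 8 give E_8.

Type E_8, Milnor number mu = 8.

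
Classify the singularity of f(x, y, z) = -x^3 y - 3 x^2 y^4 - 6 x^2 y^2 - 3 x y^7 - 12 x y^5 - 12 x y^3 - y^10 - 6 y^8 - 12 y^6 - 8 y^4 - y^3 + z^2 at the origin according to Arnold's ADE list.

E_{7}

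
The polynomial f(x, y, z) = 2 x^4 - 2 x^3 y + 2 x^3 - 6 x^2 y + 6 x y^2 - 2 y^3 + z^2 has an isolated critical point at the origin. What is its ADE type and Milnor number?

Type E_{7}, Milnor number mu = 7.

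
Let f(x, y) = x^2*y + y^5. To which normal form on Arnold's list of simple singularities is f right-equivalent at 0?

D_6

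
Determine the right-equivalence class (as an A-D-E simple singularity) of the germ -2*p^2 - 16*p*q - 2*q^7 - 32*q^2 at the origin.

The Hessian of f at 0 has rank 1. Corank 1: A-series; mu = 6 gives A_6.

A_6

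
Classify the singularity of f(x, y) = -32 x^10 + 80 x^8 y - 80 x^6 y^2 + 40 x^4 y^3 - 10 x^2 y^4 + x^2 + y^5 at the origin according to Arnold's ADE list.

A_4

The Hessian of f at 0 has rank 1. Corank 1: A-series; mu = 4 gives A_4.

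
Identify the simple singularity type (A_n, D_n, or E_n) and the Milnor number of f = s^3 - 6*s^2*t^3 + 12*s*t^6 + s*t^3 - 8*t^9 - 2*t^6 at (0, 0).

The Hessian of f at 0 has rank 0. Corank 2; j^3 = s^3 is a perfect cube, so E-series; the 4-jet and mu = 7 give E_7.

Type E_7, Milnor number mu = 7.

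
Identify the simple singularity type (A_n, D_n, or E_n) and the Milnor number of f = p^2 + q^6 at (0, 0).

Type A_5, Milnor number mu = 5.

The Hessian of f at 0 has rank 1. Corank 1: A-series; mu = 5 gives A_5.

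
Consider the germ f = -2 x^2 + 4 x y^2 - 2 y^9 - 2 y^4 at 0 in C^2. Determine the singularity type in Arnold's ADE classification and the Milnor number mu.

The Hessian of f at 0 has rank 1. Corank 1: A-series; mu = 8 gives A_8.

Type A_{8}, Milnor number mu = 8.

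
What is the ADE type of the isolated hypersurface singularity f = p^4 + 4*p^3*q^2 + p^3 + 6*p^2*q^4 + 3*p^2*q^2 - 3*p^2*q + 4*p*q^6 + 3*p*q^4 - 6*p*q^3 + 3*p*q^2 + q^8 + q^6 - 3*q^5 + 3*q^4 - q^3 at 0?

The Hessian of f at 0 is [[0, 0], [0, 0]] with rank 0, so corank 2. A Groebner basis of the Jacobian ideal J(f) in C{p,q} is {p^3, p^2*q - p^2/2 + p*q - q^2/2, -p^2 + p*q^2 + 2*p*q - q^2, -3*p^2/2 + 3*p*q + q^3 - 3*q^2/2}; counting standard monomials gives mu = 6. Corank 2; j^3 = (p - q)^3 is a perfect cube, so E-series; the 4-jet and mu = 6 give E_6.

E_{6}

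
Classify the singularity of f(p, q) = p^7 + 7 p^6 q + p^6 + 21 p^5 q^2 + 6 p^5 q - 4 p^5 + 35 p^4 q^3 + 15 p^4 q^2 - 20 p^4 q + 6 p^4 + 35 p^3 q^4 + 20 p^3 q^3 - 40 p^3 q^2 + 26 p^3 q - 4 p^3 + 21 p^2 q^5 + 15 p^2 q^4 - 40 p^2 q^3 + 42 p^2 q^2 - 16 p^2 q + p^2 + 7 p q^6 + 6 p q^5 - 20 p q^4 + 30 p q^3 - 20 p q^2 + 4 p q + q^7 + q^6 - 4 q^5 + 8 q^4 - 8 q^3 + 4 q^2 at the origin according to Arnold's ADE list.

A_6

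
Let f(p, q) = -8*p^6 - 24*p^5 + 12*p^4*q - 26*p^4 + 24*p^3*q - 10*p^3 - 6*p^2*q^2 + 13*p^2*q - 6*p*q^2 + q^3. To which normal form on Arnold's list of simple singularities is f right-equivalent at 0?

The Hessian of f at 0 has rank 0. Corank 2; j^3 = -(2*p - q)*(5*p^2 - 4*p*q + q^2) splits into three distinct lines over C (the quadratic factor has nonzero discriminant), so D_4.

D4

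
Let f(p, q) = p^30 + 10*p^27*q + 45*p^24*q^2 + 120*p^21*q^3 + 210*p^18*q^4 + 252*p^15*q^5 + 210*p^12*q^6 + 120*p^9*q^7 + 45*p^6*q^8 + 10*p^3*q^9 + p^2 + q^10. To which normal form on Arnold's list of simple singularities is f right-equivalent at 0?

A_{9}

The Hessian of f at 0 is [[2, 0], [0, 0]] with rank 1, so corank 1. A Groebner basis of the Jacobian ideal J(f) in C{p,q} is {q^9, p}; counting standard monomials gives mu = 9. Corank 1: A-series; mu = 9 gives A_9.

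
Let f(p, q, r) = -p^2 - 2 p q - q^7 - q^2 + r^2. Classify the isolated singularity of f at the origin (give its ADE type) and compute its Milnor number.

Type A_6, Milnor number mu = 6.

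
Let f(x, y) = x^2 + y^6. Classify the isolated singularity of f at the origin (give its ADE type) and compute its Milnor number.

The Hessian of f at 0 has rank 1. Corank 1: A-series; mu = 5 gives A_5.

Type A_{5}, Milnor number mu = 5.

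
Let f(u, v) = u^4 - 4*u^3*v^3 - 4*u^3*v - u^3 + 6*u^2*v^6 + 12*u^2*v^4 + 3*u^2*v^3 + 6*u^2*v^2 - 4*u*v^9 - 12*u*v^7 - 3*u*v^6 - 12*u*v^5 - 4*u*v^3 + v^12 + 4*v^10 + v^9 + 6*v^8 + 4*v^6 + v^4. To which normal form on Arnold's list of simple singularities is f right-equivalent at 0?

E6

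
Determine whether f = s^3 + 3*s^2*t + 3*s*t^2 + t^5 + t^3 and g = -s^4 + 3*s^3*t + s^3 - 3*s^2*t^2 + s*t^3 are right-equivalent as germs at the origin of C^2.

The Hessian of f at 0 has rank 0. Corank 2; j^3 = (s + t)^3 is a perfect cube, so E-series; the 5-jet and mu = 8 give E_8. The Hessian of g at 0 has rank 0. Corank 2; j^3 = s^3 is a perfect cube, so E-series; the 4-jet and mu = 7 give E_7. f is E_8 but g is E_7, hence not right-equivalent.

No.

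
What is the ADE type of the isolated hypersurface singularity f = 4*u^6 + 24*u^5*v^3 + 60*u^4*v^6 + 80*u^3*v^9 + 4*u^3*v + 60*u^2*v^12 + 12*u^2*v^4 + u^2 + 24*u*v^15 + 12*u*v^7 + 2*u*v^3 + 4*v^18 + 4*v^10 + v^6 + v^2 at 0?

A_{1}

The Hessian of f at 0 is [[2, 0], [0, 2]] with rank 2, so corank 0. A Groebner basis of the Jacobian ideal J(f) in C{u,v} is {u, v}; counting standard monomials gives mu = 1. Corank 0: nondegenerate Morse point, so A_1.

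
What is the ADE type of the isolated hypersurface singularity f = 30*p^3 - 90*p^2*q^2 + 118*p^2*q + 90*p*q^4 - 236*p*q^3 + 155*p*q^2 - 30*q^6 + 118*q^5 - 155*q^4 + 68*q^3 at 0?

D_4

The Hessian of f at 0 has rank 0. Corank 2; j^3 = (3*p + 4*q)*(10*p^2 + 26*p*q + 17*q^2) splits into three distinct lines over C (the quadratic factor has nonzero discriminant), so D_4.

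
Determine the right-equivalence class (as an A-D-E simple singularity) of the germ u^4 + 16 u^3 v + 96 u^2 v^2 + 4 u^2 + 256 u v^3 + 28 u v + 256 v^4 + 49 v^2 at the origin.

The Hessian of f at 0 has rank 1. Corank 1: A-series; mu = 3 gives A_3.

A_{3}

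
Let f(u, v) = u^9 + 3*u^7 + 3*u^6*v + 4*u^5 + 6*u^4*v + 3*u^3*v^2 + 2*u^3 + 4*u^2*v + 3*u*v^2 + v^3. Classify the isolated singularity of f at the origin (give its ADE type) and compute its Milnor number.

The Hessian of f at 0 has rank 0. Corank 2; j^3 = (u + v)*(2*u^2 + 2*u*v + v^2) splits into three distinct lines over C (the quadratic factor has nonzero discriminant), so D_4.

Type D_4, Milnor number mu = 4.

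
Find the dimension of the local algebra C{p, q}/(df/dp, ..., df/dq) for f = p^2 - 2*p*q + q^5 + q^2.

4

The Hessian of f at 0 has rank 1. Corank 1: A-series; mu = 4 gives A_4.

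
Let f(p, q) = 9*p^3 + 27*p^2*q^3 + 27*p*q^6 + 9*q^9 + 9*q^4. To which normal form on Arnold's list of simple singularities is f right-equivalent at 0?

E6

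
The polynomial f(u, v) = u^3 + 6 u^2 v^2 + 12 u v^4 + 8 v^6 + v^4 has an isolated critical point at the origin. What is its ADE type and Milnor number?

The Hessian of f at 0 is [[0, 0], [0, 0]] with rank 0, so corank 2. A Groebner basis of the Jacobian ideal J(f) in C{u,v} is {u^3, u^2*v, u^2/4 + u*v^2, v^3}; counting standard monomials gives mu = 6. Corank 2; j^3 = u^3 is a perfect cube, so E-series; the 4-jet and mu = 6 give E_6.

Type E6, Milnor number mu = 6.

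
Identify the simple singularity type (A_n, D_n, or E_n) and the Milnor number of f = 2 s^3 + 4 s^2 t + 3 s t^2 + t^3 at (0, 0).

The Hessian of f at 0 is [[0, 0], [0, 0]] with rank 0, so corank 2. A Groebner basis of the Jacobian ideal J(f) in C{s,t} is {t^3, s^2 - 3*t^2/2, s*t + 3*t^2/2}; counting standard monomials gives mu = 4. Corank 2; j^3 = (s + t)*(2*s^2 + 2*s*t + t^2) splits into three distinct lines over C (the quadratic factor has nonzero discriminant), so D_4.

Type D4, Milnor number mu = 4.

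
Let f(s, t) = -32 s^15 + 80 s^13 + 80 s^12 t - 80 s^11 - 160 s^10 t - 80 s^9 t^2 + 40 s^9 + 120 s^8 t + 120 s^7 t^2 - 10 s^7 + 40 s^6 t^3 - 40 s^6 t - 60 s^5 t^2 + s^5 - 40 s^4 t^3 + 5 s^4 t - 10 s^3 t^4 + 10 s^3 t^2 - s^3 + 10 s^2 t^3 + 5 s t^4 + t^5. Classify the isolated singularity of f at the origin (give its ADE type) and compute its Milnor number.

Type E8, Milnor number mu = 8.

The Hessian of f at 0 is [[0, 0], [0, 0]] with rank 0, so corank 2. A Groebner basis of the Jacobian ideal J(f) in C{s,t} is {t^5, s*t^3 + t^4/4, s^2}; counting standard monomials gives mu = 8. Corank 2; j^3 = -s^3 is a perfect cube, so E-series; the 5-jet and mu = 8 give E_8.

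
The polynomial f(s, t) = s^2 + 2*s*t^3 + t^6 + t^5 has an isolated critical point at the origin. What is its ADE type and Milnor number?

Type A4, Milnor number mu = 4.

The Hessian of f at 0 has rank 1. Corank 1: A-series; mu = 4 gives A_4.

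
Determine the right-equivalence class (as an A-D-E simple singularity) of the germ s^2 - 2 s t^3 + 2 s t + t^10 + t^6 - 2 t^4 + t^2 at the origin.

A_9

The Hessian of f at 0 is [[2, 2], [2, 2]] with rank 1, so corank 1. A Groebner basis of the Jacobian ideal J(f) in C{s,t} is {s^3 + 3*s^2*t + 3*s*t^2 + s + t, -s + t^3 - t}; counting standard monomials gives mu = 9. Corank 1: A-series; mu = 9 gives A_9.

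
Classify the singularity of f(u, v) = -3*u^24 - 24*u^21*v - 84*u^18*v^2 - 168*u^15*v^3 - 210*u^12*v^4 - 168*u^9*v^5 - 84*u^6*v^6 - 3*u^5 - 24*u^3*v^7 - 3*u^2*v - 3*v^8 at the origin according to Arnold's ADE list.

D_9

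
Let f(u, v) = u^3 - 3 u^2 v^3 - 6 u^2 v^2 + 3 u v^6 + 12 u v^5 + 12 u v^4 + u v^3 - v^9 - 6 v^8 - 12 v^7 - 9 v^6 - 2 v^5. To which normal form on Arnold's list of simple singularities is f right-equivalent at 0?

The Hessian of f at 0 has rank 0. Corank 2; j^3 = u^3 is a perfect cube, so E-series; the 4-jet and mu = 7 give E_7.

E_{7}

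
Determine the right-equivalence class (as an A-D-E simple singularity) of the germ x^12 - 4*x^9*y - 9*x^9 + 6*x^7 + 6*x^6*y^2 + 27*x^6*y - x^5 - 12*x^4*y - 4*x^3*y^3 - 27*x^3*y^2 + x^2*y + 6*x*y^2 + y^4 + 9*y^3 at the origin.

D_{5}

The Hessian of f at 0 is [[0, 0], [0, 0]] with rank 0, so corank 2. A Groebner basis of the Jacobian ideal J(f) in C{x,y} is {x^3 - 27*x^2/4 + 243*y^2/4, x^2/4 + y^3 - 9*y^2/4, x*y + 3*y^2}; counting standard monomials gives mu = 5. Corank 2; j^3 = y*(x + 3*y)^2 has shape L^2 M (L != M), so D-series; mu = 5 gives D_5.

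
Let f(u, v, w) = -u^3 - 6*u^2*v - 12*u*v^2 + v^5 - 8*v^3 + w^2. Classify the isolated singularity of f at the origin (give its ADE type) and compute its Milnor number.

Type E8, Milnor number mu = 8.

The Hessian of f at 0 has rank 1. Corank 2; j^3 = -(u + 2*v)^3 is a perfect cube, so E-series; the 5-jet and mu = 8 give E_8.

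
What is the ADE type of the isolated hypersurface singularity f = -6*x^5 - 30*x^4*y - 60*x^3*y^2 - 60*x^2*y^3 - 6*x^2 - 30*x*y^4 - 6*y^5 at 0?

A_{4}

The Hessian of f at 0 is [[-12, 0], [0, 0]] with rank 1, so corank 1. A Groebner basis of the Jacobian ideal J(f) in C{x,y} is {y^4, x}; counting standard monomials gives mu = 4. Corank 1: A-series; mu = 4 gives A_4.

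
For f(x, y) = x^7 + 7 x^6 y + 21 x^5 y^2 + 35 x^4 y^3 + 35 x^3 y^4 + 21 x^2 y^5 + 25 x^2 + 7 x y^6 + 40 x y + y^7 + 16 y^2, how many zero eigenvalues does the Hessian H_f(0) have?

1

Hessian at 0 has rank 1.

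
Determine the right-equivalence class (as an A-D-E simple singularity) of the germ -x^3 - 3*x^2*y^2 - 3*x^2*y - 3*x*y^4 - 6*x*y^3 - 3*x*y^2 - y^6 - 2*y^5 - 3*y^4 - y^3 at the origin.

E8

The Hessian of f at 0 has rank 0. Corank 2; j^3 = -(x + y)^3 is a perfect cube, so E-series; the 5-jet and mu = 8 give E_8.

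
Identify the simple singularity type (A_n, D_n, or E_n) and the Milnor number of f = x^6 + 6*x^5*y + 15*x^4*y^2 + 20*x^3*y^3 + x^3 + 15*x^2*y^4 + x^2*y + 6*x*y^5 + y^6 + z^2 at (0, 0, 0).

Type D7, Milnor number mu = 7.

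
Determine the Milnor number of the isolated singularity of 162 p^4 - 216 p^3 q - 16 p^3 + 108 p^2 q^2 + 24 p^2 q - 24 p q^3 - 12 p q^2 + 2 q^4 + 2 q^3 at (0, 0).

The Hessian of f at 0 is [[0, 0], [0, 0]] with rank 0, so corank 2. A Groebner basis of the Jacobian ideal J(f) in C{p,q} is {q^4, p*q^2 - 4*q^3/9, p^2 - p*q + q^2/4}; counting standard monomials gives mu = 6. Corank 2; j^3 = -2*(2*p - q)^3 is a perfect cube, so E-series; the 4-jet and mu = 6 give E_6.

6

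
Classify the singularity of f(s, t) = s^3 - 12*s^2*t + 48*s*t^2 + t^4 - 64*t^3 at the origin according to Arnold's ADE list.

E6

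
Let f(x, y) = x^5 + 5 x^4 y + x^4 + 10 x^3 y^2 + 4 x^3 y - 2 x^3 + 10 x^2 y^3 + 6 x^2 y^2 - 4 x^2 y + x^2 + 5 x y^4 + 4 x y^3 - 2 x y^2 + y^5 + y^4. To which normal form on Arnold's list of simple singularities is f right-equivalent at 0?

A4

The Hessian of f at 0 is [[2, 0], [0, 0]] with rank 1, so corank 1. A Groebner basis of the Jacobian ideal J(f) in C{x,y} is {-x/2 + y^3 + y^2/2, x^2, x*y - x/2 + y^2/2}; counting standard monomials gives mu = 4. Corank 1: A-series; mu = 4 gives A_4.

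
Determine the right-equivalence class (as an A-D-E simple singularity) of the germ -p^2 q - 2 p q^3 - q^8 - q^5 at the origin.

The Hessian of f at 0 is [[0, 0], [0, 0]] with rank 0, so corank 2. A Groebner basis of the Jacobian ideal J(f) in C{p,q} is {p^4, p^3*q - p^2/8 - p*q^2/8, p^3 + p^2*q^2, p*q + q^3}; counting standard monomials gives mu = 9. Corank 2; j^3 = -p^2*q has shape L^2 M (L != M), so D-series; mu = 9 gives D_9.

D9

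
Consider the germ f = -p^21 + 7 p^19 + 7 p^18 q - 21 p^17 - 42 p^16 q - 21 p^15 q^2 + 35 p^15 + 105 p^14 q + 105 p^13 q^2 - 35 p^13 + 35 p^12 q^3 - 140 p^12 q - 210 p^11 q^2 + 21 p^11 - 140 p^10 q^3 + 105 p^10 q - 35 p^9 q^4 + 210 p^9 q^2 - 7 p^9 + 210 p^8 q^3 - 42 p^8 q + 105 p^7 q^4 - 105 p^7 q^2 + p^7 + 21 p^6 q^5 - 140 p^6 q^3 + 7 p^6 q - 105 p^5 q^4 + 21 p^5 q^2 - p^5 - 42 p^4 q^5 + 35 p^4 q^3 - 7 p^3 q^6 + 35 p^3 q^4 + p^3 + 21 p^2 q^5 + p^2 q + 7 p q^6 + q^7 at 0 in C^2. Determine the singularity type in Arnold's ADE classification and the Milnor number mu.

The Hessian of f at 0 has rank 0. Corank 2; j^3 = p^2*(p + q) has shape L^2 M (L != M), so D-series; mu = 8 gives D_8.

Type D_8, Milnor number mu = 8.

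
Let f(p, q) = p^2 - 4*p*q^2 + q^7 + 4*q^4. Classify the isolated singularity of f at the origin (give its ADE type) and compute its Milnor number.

Type A_{6}, Milnor number mu = 6.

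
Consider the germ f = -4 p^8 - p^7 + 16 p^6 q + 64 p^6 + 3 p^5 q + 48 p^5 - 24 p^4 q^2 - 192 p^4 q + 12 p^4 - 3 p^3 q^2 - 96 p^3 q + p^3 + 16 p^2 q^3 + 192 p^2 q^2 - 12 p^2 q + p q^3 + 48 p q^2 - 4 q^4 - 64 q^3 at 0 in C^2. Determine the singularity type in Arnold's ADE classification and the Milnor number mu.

The Hessian of f at 0 is [[0, 0], [0, 0]] with rank 0, so corank 2. A Groebner basis of the Jacobian ideal J(f) in C{p,q} is {-3*p^2/12400 + 3*p*q/1550 + q^4 - q^3/12400 - 3*q^2/775, p^3 + 2307*p^2/3100 - 4614*p*q/775 - 197631*q^3/3100 + 9228*q^2/775, p^2*q + 1537*p^2/12400 - 1537*p*q/1550 - 593663*q^3/37200 + 1537*q^2/775, 12*p^2/775 + p*q^2 - 96*p*q/775 - 3096*q^3/775 + 192*q^2/775}; counting standard monomials gives mu = 7. Corank 2; j^3 = (p - 4*q)^3 is a perfect cube, so E-series; the 4-jet and mu = 7 give E_7.

Type E7, Milnor number mu = 7.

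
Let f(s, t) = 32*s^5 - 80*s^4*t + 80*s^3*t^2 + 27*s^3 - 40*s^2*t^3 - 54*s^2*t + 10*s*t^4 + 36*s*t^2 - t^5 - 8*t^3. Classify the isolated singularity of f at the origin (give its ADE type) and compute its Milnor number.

The Hessian of f at 0 is [[0, 0], [0, 0]] with rank 0, so corank 2. A Groebner basis of the Jacobian ideal J(f) in C{s,t} is {t^5, s*t^3 - 5*t^4/8, s^2 - 4*s*t/3 + 4*t^2/9}; counting standard monomials gives mu = 8. Corank 2; j^3 = (3*s - 2*t)^3 is a perfect cube, so E-series; the 5-jet and mu = 8 give E_8.

Type E8, Milnor number mu = 8.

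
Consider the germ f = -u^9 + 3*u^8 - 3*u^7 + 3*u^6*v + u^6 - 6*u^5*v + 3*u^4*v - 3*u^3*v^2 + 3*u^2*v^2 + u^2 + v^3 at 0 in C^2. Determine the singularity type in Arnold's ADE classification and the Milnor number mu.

Type A_2, Milnor number mu = 2.

The Hessian of f at 0 has rank 1. Corank 1: A-series; mu = 2 gives A_2.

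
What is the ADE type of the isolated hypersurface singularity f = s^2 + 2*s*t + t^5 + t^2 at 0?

The Hessian of f at 0 has rank 1. Corank 1: A-series; mu = 4 gives A_4.

A_{4}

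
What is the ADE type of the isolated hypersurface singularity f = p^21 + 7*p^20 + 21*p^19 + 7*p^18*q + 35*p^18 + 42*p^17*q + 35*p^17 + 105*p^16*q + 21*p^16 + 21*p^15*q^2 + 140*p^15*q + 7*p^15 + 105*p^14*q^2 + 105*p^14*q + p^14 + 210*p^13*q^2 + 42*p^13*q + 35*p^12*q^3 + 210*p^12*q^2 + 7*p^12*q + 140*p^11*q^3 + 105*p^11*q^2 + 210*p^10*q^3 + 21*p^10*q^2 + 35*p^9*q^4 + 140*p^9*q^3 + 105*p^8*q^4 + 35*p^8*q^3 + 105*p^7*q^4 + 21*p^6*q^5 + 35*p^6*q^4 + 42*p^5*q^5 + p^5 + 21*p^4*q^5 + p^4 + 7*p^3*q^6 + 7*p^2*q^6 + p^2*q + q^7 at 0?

D8

The Hessian of f at 0 has rank 0. Corank 2; j^3 = p^2*q has shape L^2 M (L != M), so D-series; mu = 8 gives D_8.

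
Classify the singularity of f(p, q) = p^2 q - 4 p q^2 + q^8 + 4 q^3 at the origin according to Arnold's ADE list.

The Hessian of f at 0 has rank 0. Corank 2; j^3 = q*(p - 2*q)^2 has shape L^2 M (L != M), so D-series; mu = 9 gives D_9.

D_{9}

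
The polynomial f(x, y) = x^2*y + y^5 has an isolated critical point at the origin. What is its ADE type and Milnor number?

The Hessian of f at 0 has rank 0. Corank 2; j^3 = x^2*y has shape L^2 M (L != M), so D-series; mu = 6 gives D_6.

Type D6, Milnor number mu = 6.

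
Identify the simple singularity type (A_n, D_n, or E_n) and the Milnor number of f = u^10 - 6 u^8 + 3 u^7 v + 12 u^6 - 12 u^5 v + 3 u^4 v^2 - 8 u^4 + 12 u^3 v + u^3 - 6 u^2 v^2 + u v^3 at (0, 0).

The Hessian of f at 0 is [[0, 0], [0, 0]] with rank 0, so corank 2. A Groebner basis of the Jacobian ideal J(f) in C{u,v} is {3*u^2/4 + v^4 + v^3/4, u^3, u^2*v - u^2/4 - v^3/12, -u^2 + u*v^2 - v^3/3}; counting standard monomials gives mu = 7. Corank 2; j^3 = u^3 is a perfect cube, so E-series; the 4-jet and mu = 7 give E_7.

Type E7, Milnor number mu = 7.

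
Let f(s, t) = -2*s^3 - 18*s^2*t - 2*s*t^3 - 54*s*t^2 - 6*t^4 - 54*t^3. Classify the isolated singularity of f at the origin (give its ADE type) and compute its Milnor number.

Type E7, Milnor number mu = 7.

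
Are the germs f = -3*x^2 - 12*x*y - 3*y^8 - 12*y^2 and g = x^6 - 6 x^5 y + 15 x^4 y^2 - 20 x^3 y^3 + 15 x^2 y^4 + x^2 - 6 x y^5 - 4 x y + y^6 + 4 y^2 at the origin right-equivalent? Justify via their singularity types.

No.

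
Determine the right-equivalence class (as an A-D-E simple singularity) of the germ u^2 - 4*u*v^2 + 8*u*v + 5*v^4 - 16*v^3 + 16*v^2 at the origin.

The Hessian of f at 0 has rank 1. Corank 1: A-series; mu = 3 gives A_3.

A3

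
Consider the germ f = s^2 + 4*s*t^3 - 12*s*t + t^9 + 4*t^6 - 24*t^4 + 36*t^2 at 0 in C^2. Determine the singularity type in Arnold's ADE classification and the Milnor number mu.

Type A_{8}, Milnor number mu = 8.

The Hessian of f at 0 has rank 1. Corank 1: A-series; mu = 8 gives A_8.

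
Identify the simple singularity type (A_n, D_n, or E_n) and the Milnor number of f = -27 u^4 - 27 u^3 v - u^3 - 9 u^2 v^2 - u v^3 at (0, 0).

The Hessian of f at 0 has rank 0. Corank 2; j^3 = -u^3 is a perfect cube, so E-series; the 4-jet and mu = 7 give E_7.

Type E_7, Milnor number mu = 7.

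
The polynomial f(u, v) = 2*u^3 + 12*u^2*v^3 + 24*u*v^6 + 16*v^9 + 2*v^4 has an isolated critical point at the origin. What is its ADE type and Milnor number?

The Hessian of f at 0 has rank 0. Corank 2; j^3 = 2*u^3 is a perfect cube, so E-series; the 4-jet and mu = 6 give E_6.

Type E6, Milnor number mu = 6.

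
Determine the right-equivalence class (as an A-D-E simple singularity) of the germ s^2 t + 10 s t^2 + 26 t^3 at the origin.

D_4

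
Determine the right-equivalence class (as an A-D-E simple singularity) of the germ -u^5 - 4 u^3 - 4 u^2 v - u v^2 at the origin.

The Hessian of f at 0 has rank 0. Corank 2; j^3 = -u*(2*u + v)^2 has shape L^2 M (L != M), so D-series; mu = 6 gives D_6.

D_{6}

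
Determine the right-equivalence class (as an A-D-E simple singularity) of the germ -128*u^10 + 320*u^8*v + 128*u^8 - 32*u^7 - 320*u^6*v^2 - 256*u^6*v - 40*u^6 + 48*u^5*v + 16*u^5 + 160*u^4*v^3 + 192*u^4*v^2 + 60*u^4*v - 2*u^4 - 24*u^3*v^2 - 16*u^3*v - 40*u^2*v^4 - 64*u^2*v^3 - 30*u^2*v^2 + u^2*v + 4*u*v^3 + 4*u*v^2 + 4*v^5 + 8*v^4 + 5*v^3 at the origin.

The Hessian of f at 0 is [[0, 0], [0, 0]] with rank 0, so corank 2. A Groebner basis of the Jacobian ideal J(f) in C{u,v} is {v^3, u^2 - v^2, u*v + 2*v^2}; counting standard monomials gives mu = 4. Corank 2; j^3 = v*(u^2 + 4*u*v + 5*v^2) splits into three distinct lines over C (the quadratic factor has nonzero discriminant), so D_4.

D_{4}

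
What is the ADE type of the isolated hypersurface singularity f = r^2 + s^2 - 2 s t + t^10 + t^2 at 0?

A_9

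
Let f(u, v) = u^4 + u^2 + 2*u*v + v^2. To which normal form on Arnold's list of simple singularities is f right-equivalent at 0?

The Hessian of f at 0 is [[2, 2], [2, 2]] with rank 1, so corank 1. A Groebner basis of the Jacobian ideal J(f) in C{u,v} is {v^3, u + v}; counting standard monomials gives mu = 3. Corank 1: A-series; mu = 3 gives A_3.

A_{3}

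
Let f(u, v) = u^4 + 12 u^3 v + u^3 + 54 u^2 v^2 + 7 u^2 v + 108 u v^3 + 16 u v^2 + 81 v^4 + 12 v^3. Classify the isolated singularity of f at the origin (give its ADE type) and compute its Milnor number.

The Hessian of f at 0 is [[0, 0], [0, 0]] with rank 0, so corank 2. A Groebner basis of the Jacobian ideal J(f) in C{u,v} is {u*v^2 + u*v/2 + v^2, -u*v/4 + v^3 - v^2/2, u^2 + 5*u*v + 6*v^2}; counting standard monomials gives mu = 5. Corank 2; j^3 = (u + 2*v)^2*(u + 3*v) has shape L^2 M (L != M), so D-series; mu = 5 gives D_5.

Type D_{5}, Milnor number mu = 5.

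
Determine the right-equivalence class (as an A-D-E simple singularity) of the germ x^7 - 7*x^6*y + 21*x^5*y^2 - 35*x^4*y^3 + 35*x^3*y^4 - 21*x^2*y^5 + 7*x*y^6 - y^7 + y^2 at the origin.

The Hessian of f at 0 has rank 1. Corank 1: A-series; mu = 6 gives A_6.

A6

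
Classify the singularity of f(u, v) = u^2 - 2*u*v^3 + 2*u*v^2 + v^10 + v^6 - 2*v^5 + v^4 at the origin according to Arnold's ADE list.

A_{9}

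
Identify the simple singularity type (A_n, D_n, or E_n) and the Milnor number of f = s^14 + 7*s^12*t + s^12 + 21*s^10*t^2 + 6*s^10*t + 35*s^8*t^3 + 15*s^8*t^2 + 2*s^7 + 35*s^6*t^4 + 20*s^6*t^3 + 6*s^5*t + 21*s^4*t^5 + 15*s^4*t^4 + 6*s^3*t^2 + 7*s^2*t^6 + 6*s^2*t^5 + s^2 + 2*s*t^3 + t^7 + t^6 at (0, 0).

Type A6, Milnor number mu = 6.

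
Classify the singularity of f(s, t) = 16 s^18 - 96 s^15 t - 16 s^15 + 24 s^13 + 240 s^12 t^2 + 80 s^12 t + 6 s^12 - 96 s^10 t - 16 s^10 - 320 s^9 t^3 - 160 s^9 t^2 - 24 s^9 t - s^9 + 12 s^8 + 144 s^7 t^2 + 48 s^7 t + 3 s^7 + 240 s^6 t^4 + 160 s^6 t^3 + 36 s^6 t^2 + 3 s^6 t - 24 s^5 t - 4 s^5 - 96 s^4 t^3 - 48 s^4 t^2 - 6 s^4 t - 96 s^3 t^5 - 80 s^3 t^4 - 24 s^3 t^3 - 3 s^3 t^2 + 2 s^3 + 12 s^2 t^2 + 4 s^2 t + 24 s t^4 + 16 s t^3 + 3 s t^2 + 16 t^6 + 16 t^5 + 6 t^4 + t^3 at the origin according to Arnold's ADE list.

D_{4}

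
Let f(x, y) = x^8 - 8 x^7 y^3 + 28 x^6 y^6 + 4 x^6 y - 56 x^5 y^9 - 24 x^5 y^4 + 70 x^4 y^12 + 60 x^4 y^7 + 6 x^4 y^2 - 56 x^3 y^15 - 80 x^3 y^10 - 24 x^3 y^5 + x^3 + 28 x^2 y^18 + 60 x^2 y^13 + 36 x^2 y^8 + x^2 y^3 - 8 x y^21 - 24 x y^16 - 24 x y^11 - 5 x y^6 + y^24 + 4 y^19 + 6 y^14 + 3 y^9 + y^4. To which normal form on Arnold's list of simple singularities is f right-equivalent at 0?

The Hessian of f at 0 has rank 0. Corank 2; j^3 = x^3 is a perfect cube, so E-series; the 4-jet and mu = 6 give E_6.

E_{6}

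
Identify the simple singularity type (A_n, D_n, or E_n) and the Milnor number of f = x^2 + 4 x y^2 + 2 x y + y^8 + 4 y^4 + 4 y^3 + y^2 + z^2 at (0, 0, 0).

Type A_7, Milnor number mu = 7.

The Hessian of f at 0 has rank 2. Corank 1: A-series; mu = 7 gives A_7.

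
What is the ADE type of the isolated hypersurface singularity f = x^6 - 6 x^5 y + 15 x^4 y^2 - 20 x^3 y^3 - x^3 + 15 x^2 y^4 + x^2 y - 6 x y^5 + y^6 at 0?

D7

The Hessian of f at 0 has rank 0. Corank 2; j^3 = -x^2*(x - y) has shape L^2 M (L != M), so D-series; mu = 7 gives D_7.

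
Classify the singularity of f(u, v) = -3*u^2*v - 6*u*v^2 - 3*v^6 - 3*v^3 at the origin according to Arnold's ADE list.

D7

The Hessian of f at 0 is [[0, 0], [0, 0]] with rank 0, so corank 2. A Groebner basis of the Jacobian ideal J(f) in C{u,v} is {u^2/6 + v^5 - v^2/6, u^3 + v^3, u*v + v^2}; counting standard monomials gives mu = 7. Corank 2; j^3 = -3*v*(u + v)^2 has shape L^2 M (L != M), so D-series; mu = 7 gives D_7.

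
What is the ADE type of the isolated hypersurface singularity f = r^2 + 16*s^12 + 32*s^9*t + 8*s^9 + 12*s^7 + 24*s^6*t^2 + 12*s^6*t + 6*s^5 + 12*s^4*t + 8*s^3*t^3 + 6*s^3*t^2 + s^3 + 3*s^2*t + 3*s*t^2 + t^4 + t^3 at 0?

The Hessian of f at 0 has rank 1. Corank 2; j^3 = (s + t)^3 is a perfect cube, so E-series; the 4-jet and mu = 6 give E_6.

E_{6}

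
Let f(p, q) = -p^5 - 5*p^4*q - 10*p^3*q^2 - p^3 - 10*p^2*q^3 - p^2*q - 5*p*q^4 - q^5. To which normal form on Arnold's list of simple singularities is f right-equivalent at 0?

D_{6}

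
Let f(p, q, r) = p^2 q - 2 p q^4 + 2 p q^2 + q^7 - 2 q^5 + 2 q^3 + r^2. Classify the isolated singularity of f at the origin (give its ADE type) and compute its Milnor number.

Type D4, Milnor number mu = 4.

The Hessian of f at 0 is [[0, 0, 0], [0, 0, 0], [0, 0, 2]] with rank 1, so corank 2. A Groebner basis of the Jacobian ideal J(f) in C{p,q,r} is {q^3, p^2 + 2*q^2, p*q + q^2, r}; counting standard monomials gives mu = 4. Corank 2; j^3 = q*(p^2 + 2*p*q + 2*q^2) splits into three distinct lines over C (the quadratic factor has nonzero discriminant), so D_4.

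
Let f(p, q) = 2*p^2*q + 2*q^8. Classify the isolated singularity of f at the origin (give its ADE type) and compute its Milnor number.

Type D_9, Milnor number mu = 9.

The Hessian of f at 0 has rank 0. Corank 2; j^3 = 2*p^2*q has shape L^2 M (L != M), so D-series; mu = 9 gives D_9.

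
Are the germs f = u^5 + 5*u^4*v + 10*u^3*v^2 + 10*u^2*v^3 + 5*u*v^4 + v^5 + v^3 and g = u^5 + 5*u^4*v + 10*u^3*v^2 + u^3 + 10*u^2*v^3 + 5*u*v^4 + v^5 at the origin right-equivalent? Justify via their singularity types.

Yes.

The Hessian of f at 0 has rank 0. Corank 2; j^3 = v^3 is a perfect cube, so E-series; the 5-jet and mu = 8 give E_8. The Hessian of g at 0 has rank 0. Corank 2; j^3 = u^3 is a perfect cube, so E-series; the 5-jet and mu = 8 give E_8. Both have type E_8, hence right-equivalent.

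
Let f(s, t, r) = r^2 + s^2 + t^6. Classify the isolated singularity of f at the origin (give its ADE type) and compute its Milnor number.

Type A_5, Milnor number mu = 5.

The Hessian of f at 0 is [[2, 0, 0], [0, 0, 0], [0, 0, 2]] with rank 2, so corank 1. A Groebner basis of the Jacobian ideal J(f) in C{s,t,r} is {t^5, s, r}; counting standard monomials gives mu = 5. Corank 1: A-series; mu = 5 gives A_5.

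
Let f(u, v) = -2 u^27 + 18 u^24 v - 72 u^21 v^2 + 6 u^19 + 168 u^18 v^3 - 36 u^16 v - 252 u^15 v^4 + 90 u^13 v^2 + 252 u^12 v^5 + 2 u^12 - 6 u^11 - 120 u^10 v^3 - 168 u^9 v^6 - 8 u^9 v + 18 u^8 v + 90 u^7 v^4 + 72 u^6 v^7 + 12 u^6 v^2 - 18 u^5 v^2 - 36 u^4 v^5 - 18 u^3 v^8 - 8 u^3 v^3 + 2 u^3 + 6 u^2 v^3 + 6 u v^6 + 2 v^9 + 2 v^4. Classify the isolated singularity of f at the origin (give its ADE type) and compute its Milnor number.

The Hessian of f at 0 is [[0, 0], [0, 0]] with rank 0, so corank 2. A Groebner basis of the Jacobian ideal J(f) in C{u,v} is {v^3, u^2}; counting standard monomials gives mu = 6. Corank 2; j^3 = 2*u^3 is a perfect cube, so E-series; the 4-jet and mu = 6 give E_6.

Type E6, Milnor number mu = 6.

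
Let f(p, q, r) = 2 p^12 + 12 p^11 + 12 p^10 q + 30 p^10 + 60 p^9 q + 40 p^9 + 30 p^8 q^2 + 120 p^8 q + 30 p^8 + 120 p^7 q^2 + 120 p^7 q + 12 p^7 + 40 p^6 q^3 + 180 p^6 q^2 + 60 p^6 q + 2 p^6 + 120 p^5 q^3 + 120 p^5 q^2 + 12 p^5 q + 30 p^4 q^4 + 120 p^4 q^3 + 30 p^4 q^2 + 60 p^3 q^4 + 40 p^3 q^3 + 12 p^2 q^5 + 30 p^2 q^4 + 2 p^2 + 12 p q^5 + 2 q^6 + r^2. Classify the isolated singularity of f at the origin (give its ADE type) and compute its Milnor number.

The Hessian of f at 0 is [[4, 0, 0], [0, 0, 0], [0, 0, 2]] with rank 2, so corank 1. A Groebner basis of the Jacobian ideal J(f) in C{p,q,r} is {q^5, p, r}; counting standard monomials gives mu = 5. Corank 1: A-series; mu = 5 gives A_5.

Type A_5, Milnor number mu = 5.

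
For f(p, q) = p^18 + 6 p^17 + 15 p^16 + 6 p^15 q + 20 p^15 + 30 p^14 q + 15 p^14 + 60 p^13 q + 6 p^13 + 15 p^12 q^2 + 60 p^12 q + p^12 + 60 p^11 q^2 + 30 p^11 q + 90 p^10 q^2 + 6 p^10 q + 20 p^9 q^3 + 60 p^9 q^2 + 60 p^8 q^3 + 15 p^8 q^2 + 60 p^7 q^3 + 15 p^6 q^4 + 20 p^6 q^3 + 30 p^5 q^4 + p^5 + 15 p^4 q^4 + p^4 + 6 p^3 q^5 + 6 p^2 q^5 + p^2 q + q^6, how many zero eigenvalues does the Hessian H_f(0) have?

2

Hessian at 0 has rank 0.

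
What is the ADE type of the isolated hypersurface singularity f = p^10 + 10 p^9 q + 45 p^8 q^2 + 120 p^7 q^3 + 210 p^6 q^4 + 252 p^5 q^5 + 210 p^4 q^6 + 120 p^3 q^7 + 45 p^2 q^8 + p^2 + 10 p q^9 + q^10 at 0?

A_9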